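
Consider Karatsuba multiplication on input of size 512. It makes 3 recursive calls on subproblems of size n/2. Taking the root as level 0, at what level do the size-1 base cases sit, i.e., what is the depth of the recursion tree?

For divide and conquer with division factor 2:

Problem sizes at each level:
Level 0: 512
Level 1: 256
Level 2: 128
Level 3: 64
Level 4: 32
Level 5: 16
Level 6: 8
Level 7: 4
Level 8: 2
Level 9: 1

The root is level 0 and the size-1 base case is level 9 (the tree spans levels 0 through 9, i.e. 10 levels counting the root), so the depth is the number of divisions: log_2(512) = 9

The recursion tree depth is log_2(512) = 9. At each level, the problem size is divided by 2, so it takes 9 divisions to reduce to a base case of size 1. The algorithm makes 3 recursive calls at each level.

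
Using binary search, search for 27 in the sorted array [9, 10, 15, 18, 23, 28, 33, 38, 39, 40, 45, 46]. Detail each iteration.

Binary search for 27 in [9, 10, 15, 18, 23, 28, 33, 38, 39, 40, 45, 46]:

lo=0, hi=11, mid=5, arr[mid]=28 -> 28 > 27, search left half
lo=0, hi=4, mid=2, arr[mid]=15 -> 15 < 27, search right half
lo=3, hi=4, mid=3, arr[mid]=18 -> 18 < 27, search right half
lo=4, hi=4, mid=4, arr[mid]=23 -> 23 < 27, search right half
lo=5 > hi=4, target 27 not found

Binary search determines that 27 is not in the array after 4 comparisons. The search space was exhausted without finding the target.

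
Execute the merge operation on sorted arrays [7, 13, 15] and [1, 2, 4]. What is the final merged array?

Merging process:

Compare 7 vs 1: take 1 from right. Merged: [1]
Compare 7 vs 2: take 2 from right. Merged: [1, 2]
Compare 7 vs 4: take 4 from right. Merged: [1, 2, 4]
Append remaining from left: [7, 13, 15]. Merged: [1, 2, 4, 7, 13, 15]

Final merged array: [1, 2, 4, 7, 13, 15]
Total comparisons: 3

The merged array is [1, 2, 4, 7, 13, 15], requiring 3 comparisons. The merge step runs in O(n) time where n is the total number of elements.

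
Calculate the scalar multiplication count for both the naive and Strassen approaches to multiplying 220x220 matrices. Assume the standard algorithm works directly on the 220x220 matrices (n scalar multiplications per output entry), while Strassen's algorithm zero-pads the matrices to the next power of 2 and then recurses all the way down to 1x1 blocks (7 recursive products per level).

Matrix multiplication for 220x220 matrices:

Strassen's algorithm requires power-of-2 dimensions. Pad 220x220 to 256x256 (next power of 2).

Standard algorithm: 220^3 = 10648000 multiplications
Strassen's algorithm: 7^(log2(256)) = 7^8 = 5764801 multiplications
Savings: 10648000 - 5764801 = 4883199 multiplications

Standard: 10648000 multiplications (220^3). Strassen: 5764801 multiplications (7^8, after padding to 256x256). Strassen reduces 8 recursive multiplications to 7 at each level.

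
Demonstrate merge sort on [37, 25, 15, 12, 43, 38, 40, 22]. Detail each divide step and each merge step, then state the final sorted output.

Merge sort trace:

Split: [37, 25, 15, 12, 43, 38, 40, 22] -> [37, 25, 15, 12] and [43, 38, 40, 22]
  Split: [37, 25, 15, 12] -> [37, 25] and [15, 12]
    Split: [37, 25] -> [37] and [25]
    Merge: [37] + [25] -> [25, 37]
    Split: [15, 12] -> [15] and [12]
    Merge: [15] + [12] -> [12, 15]
  Merge: [25, 37] + [12, 15] -> [12, 15, 25, 37]
  Split: [43, 38, 40, 22] -> [43, 38] and [40, 22]
    Split: [43, 38] -> [43] and [38]
    Merge: [43] + [38] -> [38, 43]
    Split: [40, 22] -> [40] and [22]
    Merge: [40] + [22] -> [22, 40]
  Merge: [38, 43] + [22, 40] -> [22, 38, 40, 43]
Merge: [12, 15, 25, 37] + [22, 38, 40, 43] -> [12, 15, 22, 25, 37, 38, 40, 43]

Final sorted array: [12, 15, 22, 25, 37, 38, 40, 43]

The merge sort proceeds by recursively splitting the array and merging sorted halves.
After all merges, the sorted array is [12, 15, 22, 25, 37, 38, 40, 43].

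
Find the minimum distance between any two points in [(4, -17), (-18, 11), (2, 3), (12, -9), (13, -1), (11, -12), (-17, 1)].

Computing all pairwise distances among 7 points:

d((4, -17), (-18, 11)) = 35.609
d((4, -17), (2, 3)) = 20.0998
d((4, -17), (12, -9)) = 11.3137
d((4, -17), (13, -1)) = 18.3576
d((4, -17), (11, -12)) = 8.6023
d((4, -17), (-17, 1)) = 27.6586
d((-18, 11), (2, 3)) = 21.5407
d((-18, 11), (12, -9)) = 36.0555
d((-18, 11), (13, -1)) = 33.2415
d((-18, 11), (11, -12)) = 37.0135
d((-18, 11), (-17, 1)) = 10.0499
d((2, 3), (12, -9)) = 15.6205
d((2, 3), (13, -1)) = 11.7047
d((2, 3), (11, -12)) = 17.4929
d((2, 3), (-17, 1)) = 19.105
d((12, -9), (13, -1)) = 8.0623
d((12, -9), (11, -12)) = 3.1623 <-- minimum
d((12, -9), (-17, 1)) = 30.6757
d((13, -1), (11, -12)) = 11.1803
d((13, -1), (-17, 1)) = 30.0666
d((11, -12), (-17, 1)) = 30.8707

Closest pair: (12, -9) and (11, -12) with distance 3.1623

The closest pair is (12, -9) and (11, -12) with Euclidean distance 3.1623. For 7 points, brute-force pairwise comparison is shown above. For large n, the divide-and-conquer algorithm (sort by x, recurse on halves, check the dividing strip) achieves O(n log n).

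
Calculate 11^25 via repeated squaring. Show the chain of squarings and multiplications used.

Computing 11^25 by squaring (build up from 11^1; each line after the first costs one multiplication):

11^1 = 11
11^2 = (11^1)^2 = 11^2 = 121
11^3 = 11 * 11^2 = 11 * 121 = 1331
11^6 = (11^3)^2 = 1331^2 = 1771561
11^12 = (11^6)^2 = 1771561^2 = 3138428376721
11^24 = (11^12)^2 = 3138428376721^2 = 9849732675807611094711841
11^25 = 11 * 11^24 = 11 * 9849732675807611094711841 = 108347059433883722041830251

Result: 108347059433883722041830251
Multiplications needed: 6 (6 lines after 11^1)

11^25 = 108347059433883722041830251. Using exponentiation by squaring, this requires 6 multiplications. The key idea: if the exponent is even, square the half-power; if odd, multiply by the base once.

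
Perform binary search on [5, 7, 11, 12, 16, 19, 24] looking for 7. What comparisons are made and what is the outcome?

Binary search for 7 in [5, 7, 11, 12, 16, 19, 24]:

lo=0, hi=6, mid=3, arr[mid]=12 -> 12 > 7, search left half
lo=0, hi=2, mid=1, arr[mid]=7 -> Found target at index 1!

Binary search finds 7 at index 1 after 2 comparisons. The search repeatedly halves the search space by comparing with the middle element.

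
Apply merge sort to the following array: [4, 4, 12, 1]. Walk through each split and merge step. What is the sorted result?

Merge sort trace:

Split: [4, 4, 12, 1] -> [4, 4] and [12, 1]
  Split: [4, 4] -> [4] and [4]
  Merge: [4] + [4] -> [4, 4]
  Split: [12, 1] -> [12] and [1]
  Merge: [12] + [1] -> [1, 12]
Merge: [4, 4] + [1, 12] -> [1, 4, 4, 12]

Final sorted array: [1, 4, 4, 12]

The merge sort proceeds by recursively splitting the array and merging sorted halves.
After all merges, the sorted array is [1, 4, 4, 12].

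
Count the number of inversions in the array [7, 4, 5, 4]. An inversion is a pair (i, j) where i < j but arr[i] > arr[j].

Finding inversions in [7, 4, 5, 4]:

(0, 1): arr[0]=7 > arr[1]=4
(0, 2): arr[0]=7 > arr[2]=5
(0, 3): arr[0]=7 > arr[3]=4
(2, 3): arr[2]=5 > arr[3]=4

Total inversions: 4

The array has 4 inversion(s): (0,1), (0,2), (0,3), (2,3). Each pair (i,j) satisfies i < j and arr[i] > arr[j].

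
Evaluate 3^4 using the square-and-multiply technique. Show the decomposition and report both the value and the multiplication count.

Computing 3^4 by squaring (build up from 3^1; each line after the first costs one multiplication):

3^1 = 3
3^2 = (3^1)^2 = 3^2 = 9
3^4 = (3^2)^2 = 9^2 = 81

Result: 81
Multiplications needed: 2 (2 lines after 3^1)

3^4 = 81. Using exponentiation by squaring, this requires 2 multiplications. The key idea: if the exponent is even, square the half-power; if odd, multiply by the base once.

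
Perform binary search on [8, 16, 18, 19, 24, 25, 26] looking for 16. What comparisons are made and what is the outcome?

Binary search for 16 in [8, 16, 18, 19, 24, 25, 26]:

lo=0, hi=6, mid=3, arr[mid]=19 -> 19 > 16, search left half
lo=0, hi=2, mid=1, arr[mid]=16 -> Found target at index 1!

Binary search finds 16 at index 1 after 2 comparisons. The search repeatedly halves the search space by comparing with the middle element.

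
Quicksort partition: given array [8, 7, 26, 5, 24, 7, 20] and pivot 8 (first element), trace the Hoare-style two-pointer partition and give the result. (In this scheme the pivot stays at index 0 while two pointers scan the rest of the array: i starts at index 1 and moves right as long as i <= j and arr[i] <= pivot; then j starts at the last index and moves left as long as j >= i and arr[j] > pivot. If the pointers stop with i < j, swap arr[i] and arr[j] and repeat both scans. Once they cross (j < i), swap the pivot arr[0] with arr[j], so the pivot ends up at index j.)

Hoare-style two-pointer partition with pivot = 8:

Initial array: [8, 7, 26, 5, 24, 7, 20]

Pointers start at i = 1, j = 6.
i stops at index 2 (arr[2]=26 > 8), j stops at index 5 (arr[5]=7 <= 8): swap arr[2] and arr[5], array becomes [8, 7, 7, 5, 24, 26, 20]
i ends at 4, j ends at 3: the pointers have crossed (j < i), so scanning stops.

Swap pivot arr[0] with arr[3] to place pivot at position 3: [5, 7, 7, 8, 24, 26, 20]
Pivot position: 3

After partitioning with pivot 8, the array becomes [5, 7, 7, 8, 24, 26, 20]. The pivot is placed at index 3. All elements to the left of the pivot are <= 8, and all elements to the right are > 8.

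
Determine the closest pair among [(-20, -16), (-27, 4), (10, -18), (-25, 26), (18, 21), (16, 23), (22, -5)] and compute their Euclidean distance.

Computing all pairwise distances among 7 points:

d((-20, -16), (-27, 4)) = 21.1896
d((-20, -16), (10, -18)) = 30.0666
d((-20, -16), (-25, 26)) = 42.2966
d((-20, -16), (18, 21)) = 53.0377
d((-20, -16), (16, 23)) = 53.0754
d((-20, -16), (22, -5)) = 43.4166
d((-27, 4), (10, -18)) = 43.0465
d((-27, 4), (-25, 26)) = 22.0907
d((-27, 4), (18, 21)) = 48.1041
d((-27, 4), (16, 23)) = 47.0106
d((-27, 4), (22, -5)) = 49.8197
d((10, -18), (-25, 26)) = 56.2228
d((10, -18), (18, 21)) = 39.8121
d((10, -18), (16, 23)) = 41.4367
d((10, -18), (22, -5)) = 17.6918
d((-25, 26), (18, 21)) = 43.2897
d((-25, 26), (16, 23)) = 41.1096
d((-25, 26), (22, -5)) = 56.3028
d((18, 21), (16, 23)) = 2.8284 <-- minimum
d((18, 21), (22, -5)) = 26.3059
d((16, 23), (22, -5)) = 28.6356

Closest pair: (18, 21) and (16, 23) with distance 2.8284

The closest pair is (18, 21) and (16, 23) with Euclidean distance 2.8284. For 7 points, brute-force pairwise comparison is shown above. For large n, the divide-and-conquer algorithm (sort by x, recurse on halves, check the dividing strip) achieves O(n log n).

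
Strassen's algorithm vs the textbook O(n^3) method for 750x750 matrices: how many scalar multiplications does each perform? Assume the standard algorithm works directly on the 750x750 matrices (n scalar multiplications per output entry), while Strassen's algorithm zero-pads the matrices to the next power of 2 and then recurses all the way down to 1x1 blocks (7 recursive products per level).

Matrix multiplication for 750x750 matrices:

Strassen's algorithm requires power-of-2 dimensions. Pad 750x750 to 1024x1024 (next power of 2).

Standard algorithm: 750^3 = 421875000 multiplications
Strassen's algorithm: 7^(log2(1024)) = 7^10 = 282475249 multiplications
Savings: 421875000 - 282475249 = 139399751 multiplications

Standard: 421875000 multiplications (750^3). Strassen: 282475249 multiplications (7^10, after padding to 1024x1024). Strassen reduces 8 recursive multiplications to 7 at each level.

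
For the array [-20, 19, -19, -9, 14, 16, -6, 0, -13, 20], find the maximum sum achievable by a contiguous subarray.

Using Kadane's algorithm on [-20, 19, -19, -9, 14, 16, -6, 0, -13, 20]:

Scanning through the array:
Position 1 (value 19): max_ending_here = 19, max_so_far = 19
Position 2 (value -19): max_ending_here = 0, max_so_far = 19
Position 3 (value -9): max_ending_here = -9, max_so_far = 19
Position 4 (value 14): max_ending_here = 14, max_so_far = 19
Position 5 (value 16): max_ending_here = 30, max_so_far = 30
Position 6 (value -6): max_ending_here = 24, max_so_far = 30
Position 7 (value 0): max_ending_here = 24, max_so_far = 30
Position 8 (value -13): max_ending_here = 11, max_so_far = 30
Position 9 (value 20): max_ending_here = 31, max_so_far = 31

Maximum subarray: [14, 16, -6, 0, -13, 20]
Maximum sum: 31

The maximum subarray is [14, 16, -6, 0, -13, 20] with sum 31. This subarray runs from index 4 to index 9.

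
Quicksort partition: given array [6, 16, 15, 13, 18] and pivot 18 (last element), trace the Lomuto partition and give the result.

Lomuto partition with pivot = 18:

Initial array: [6, 16, 15, 13, 18]

arr[0]=6 <= 18: swap with position 0, array becomes [6, 16, 15, 13, 18]
arr[1]=16 <= 18: swap with position 1, array becomes [6, 16, 15, 13, 18]
arr[2]=15 <= 18: swap with position 2, array becomes [6, 16, 15, 13, 18]
arr[3]=13 <= 18: swap with position 3, array becomes [6, 16, 15, 13, 18]

Place pivot at position 4: [6, 16, 15, 13, 18]
Pivot position: 4

After partitioning with pivot 18, the array becomes [6, 16, 15, 13, 18]. The pivot is placed at index 4. All elements to the left of the pivot are <= 18, and all elements to the right are > 18.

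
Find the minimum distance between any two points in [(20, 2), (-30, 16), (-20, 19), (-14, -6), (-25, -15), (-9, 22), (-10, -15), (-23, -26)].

Computing all pairwise distances among 8 points:

d((20, 2), (-30, 16)) = 51.923
d((20, 2), (-20, 19)) = 43.4626
d((20, 2), (-14, -6)) = 34.9285
d((20, 2), (-25, -15)) = 48.1041
d((20, 2), (-9, 22)) = 35.2278
d((20, 2), (-10, -15)) = 34.4819
d((20, 2), (-23, -26)) = 51.3128
d((-30, 16), (-20, 19)) = 10.4403
d((-30, 16), (-14, -6)) = 27.2029
d((-30, 16), (-25, -15)) = 31.4006
d((-30, 16), (-9, 22)) = 21.8403
d((-30, 16), (-10, -15)) = 36.8917
d((-30, 16), (-23, -26)) = 42.5793
d((-20, 19), (-14, -6)) = 25.7099
d((-20, 19), (-25, -15)) = 34.3657
d((-20, 19), (-9, 22)) = 11.4018
d((-20, 19), (-10, -15)) = 35.4401
d((-20, 19), (-23, -26)) = 45.0999
d((-14, -6), (-25, -15)) = 14.2127
d((-14, -6), (-9, 22)) = 28.4429
d((-14, -6), (-10, -15)) = 9.8489 <-- minimum
d((-14, -6), (-23, -26)) = 21.9317
d((-25, -15), (-9, 22)) = 40.3113
d((-25, -15), (-10, -15)) = 15.0
d((-25, -15), (-23, -26)) = 11.1803
d((-9, 22), (-10, -15)) = 37.0135
d((-9, 22), (-23, -26)) = 50.0
d((-10, -15), (-23, -26)) = 17.0294

Closest pair: (-14, -6) and (-10, -15) with distance 9.8489

The closest pair is (-14, -6) and (-10, -15) with Euclidean distance 9.8489. For 8 points, brute-force pairwise comparison is shown above. For large n, the divide-and-conquer algorithm (sort by x, recurse on halves, check the dividing strip) achieves O(n log n).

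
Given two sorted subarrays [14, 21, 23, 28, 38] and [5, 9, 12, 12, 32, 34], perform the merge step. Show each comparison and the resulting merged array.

Merging process:

Compare 14 vs 5: take 5 from right. Merged: [5]
Compare 14 vs 9: take 9 from right. Merged: [5, 9]
Compare 14 vs 12: take 12 from right. Merged: [5, 9, 12]
Compare 14 vs 12: take 12 from right. Merged: [5, 9, 12, 12]
Compare 14 vs 32: take 14 from left. Merged: [5, 9, 12, 12, 14]
Compare 21 vs 32: take 21 from left. Merged: [5, 9, 12, 12, 14, 21]
Compare 23 vs 32: take 23 from left. Merged: [5, 9, 12, 12, 14, 21, 23]
Compare 28 vs 32: take 28 from left. Merged: [5, 9, 12, 12, 14, 21, 23, 28]
Compare 38 vs 32: take 32 from right. Merged: [5, 9, 12, 12, 14, 21, 23, 28, 32]
Compare 38 vs 34: take 34 from right. Merged: [5, 9, 12, 12, 14, 21, 23, 28, 32, 34]
Append remaining from left: [38]. Merged: [5, 9, 12, 12, 14, 21, 23, 28, 32, 34, 38]

Final merged array: [5, 9, 12, 12, 14, 21, 23, 28, 32, 34, 38]
Total comparisons: 10

The merged array is [5, 9, 12, 12, 14, 21, 23, 28, 32, 34, 38], requiring 10 comparisons. The merge step runs in O(n) time where n is the total number of elements.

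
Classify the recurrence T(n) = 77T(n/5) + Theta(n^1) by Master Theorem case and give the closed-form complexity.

Master Theorem for T(n) = 77T(n/5) + O(n^1):

a = 77, b = 5, c = 1
log_b(a) = log_5(77) = 2.6990

Case 1: c = 1 < log_5(77) = 2.6990
T(n) = O(n^(log_5 77))

For T(n) = 77T(n/5) + O(n^1): log_5(77) = 2.6990. This is Case 1 of the Master Theorem (c < log_b(a), work dominated by leaves), giving O(n^(log_5 77)).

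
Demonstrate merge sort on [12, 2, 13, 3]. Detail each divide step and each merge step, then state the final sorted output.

Merge sort trace:

Split: [12, 2, 13, 3] -> [12, 2] and [13, 3]
  Split: [12, 2] -> [12] and [2]
  Merge: [12] + [2] -> [2, 12]
  Split: [13, 3] -> [13] and [3]
  Merge: [13] + [3] -> [3, 13]
Merge: [2, 12] + [3, 13] -> [2, 3, 12, 13]

Final sorted array: [2, 3, 12, 13]

The merge sort proceeds by recursively splitting the array and merging sorted halves.
After all merges, the sorted array is [2, 3, 12, 13].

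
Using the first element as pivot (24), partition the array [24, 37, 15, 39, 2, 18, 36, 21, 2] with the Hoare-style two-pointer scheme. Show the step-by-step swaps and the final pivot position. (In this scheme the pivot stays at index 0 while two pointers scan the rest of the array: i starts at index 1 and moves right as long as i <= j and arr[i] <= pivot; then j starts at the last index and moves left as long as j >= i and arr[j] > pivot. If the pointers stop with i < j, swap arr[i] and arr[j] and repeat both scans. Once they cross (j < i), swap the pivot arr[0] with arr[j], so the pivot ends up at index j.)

Hoare-style two-pointer partition with pivot = 24:

Initial array: [24, 37, 15, 39, 2, 18, 36, 21, 2]

Pointers start at i = 1, j = 8.
i stops at index 1 (arr[1]=37 > 24), j stops at index 8 (arr[8]=2 <= 24): swap arr[1] and arr[8], array becomes [24, 2, 15, 39, 2, 18, 36, 21, 37]
i stops at index 3 (arr[3]=39 > 24), j stops at index 7 (arr[7]=21 <= 24): swap arr[3] and arr[7], array becomes [24, 2, 15, 21, 2, 18, 36, 39, 37]
i ends at 6, j ends at 5: the pointers have crossed (j < i), so scanning stops.

Swap pivot arr[0] with arr[5] to place pivot at position 5: [18, 2, 15, 21, 2, 24, 36, 39, 37]
Pivot position: 5

After partitioning with pivot 24, the array becomes [18, 2, 15, 21, 2, 24, 36, 39, 37]. The pivot is placed at index 5. All elements to the left of the pivot are <= 24, and all elements to the right are > 24.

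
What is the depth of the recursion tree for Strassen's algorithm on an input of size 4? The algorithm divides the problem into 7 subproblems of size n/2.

For divide and conquer with division factor 2:

Problem sizes at each level:
Level 0: 4
Level 1: 2
Level 2: 1

The root is level 0 and the size-1 base case is level 2 (the tree spans levels 0 through 2, i.e. 3 levels counting the root), so the depth is the number of divisions: log_2(4) = 2

The recursion tree depth is log_2(4) = 2. At each level, the problem size is divided by 2, so it takes 2 divisions to reduce to a base case of size 1. The algorithm makes 7 recursive calls at each level.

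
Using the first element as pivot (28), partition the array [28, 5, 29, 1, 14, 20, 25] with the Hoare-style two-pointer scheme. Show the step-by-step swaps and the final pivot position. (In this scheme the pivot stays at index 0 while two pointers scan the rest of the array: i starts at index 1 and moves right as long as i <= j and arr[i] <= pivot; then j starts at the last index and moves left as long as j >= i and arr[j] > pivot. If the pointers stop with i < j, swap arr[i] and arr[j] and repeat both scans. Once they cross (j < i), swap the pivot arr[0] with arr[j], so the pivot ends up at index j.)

Hoare-style two-pointer partition with pivot = 28:

Initial array: [28, 5, 29, 1, 14, 20, 25]

Pointers start at i = 1, j = 6.
i stops at index 2 (arr[2]=29 > 28), j stops at index 6 (arr[6]=25 <= 28): swap arr[2] and arr[6], array becomes [28, 5, 25, 1, 14, 20, 29]
i ends at 6, j ends at 5: the pointers have crossed (j < i), so scanning stops.

Swap pivot arr[0] with arr[5] to place pivot at position 5: [20, 5, 25, 1, 14, 28, 29]
Pivot position: 5

After partitioning with pivot 28, the array becomes [20, 5, 25, 1, 14, 28, 29]. The pivot is placed at index 5. All elements to the left of the pivot are <= 28, and all elements to the right are > 28.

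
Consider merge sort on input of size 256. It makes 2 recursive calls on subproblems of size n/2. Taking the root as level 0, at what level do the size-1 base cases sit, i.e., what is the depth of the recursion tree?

For divide and conquer with division factor 2:

Problem sizes at each level:
Level 0: 256
Level 1: 128
Level 2: 64
Level 3: 32
Level 4: 16
Level 5: 8
Level 6: 4
Level 7: 2
Level 8: 1

The root is level 0 and the size-1 base case is level 8 (the tree spans levels 0 through 8, i.e. 9 levels counting the root), so the depth is the number of divisions: log_2(256) = 8

The recursion tree depth is log_2(256) = 8. At each level, the problem size is divided by 2, so it takes 8 divisions to reduce to a base case of size 1. The algorithm makes 2 recursive calls at each level.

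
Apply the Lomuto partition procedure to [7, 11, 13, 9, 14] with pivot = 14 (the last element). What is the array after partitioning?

Lomuto partition with pivot = 14:

Initial array: [7, 11, 13, 9, 14]

arr[0]=7 <= 14: swap with position 0, array becomes [7, 11, 13, 9, 14]
arr[1]=11 <= 14: swap with position 1, array becomes [7, 11, 13, 9, 14]
arr[2]=13 <= 14: swap with position 2, array becomes [7, 11, 13, 9, 14]
arr[3]=9 <= 14: swap with position 3, array becomes [7, 11, 13, 9, 14]

Place pivot at position 4: [7, 11, 13, 9, 14]
Pivot position: 4

After partitioning with pivot 14, the array becomes [7, 11, 13, 9, 14]. The pivot is placed at index 4. All elements to the left of the pivot are <= 14, and all elements to the right are > 14.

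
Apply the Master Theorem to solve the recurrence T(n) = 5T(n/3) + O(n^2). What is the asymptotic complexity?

Master Theorem for T(n) = 5T(n/3) + O(n^2):

a = 5, b = 3, c = 2
log_b(a) = log_3(5) = 1.4650

Case 3: c = 2 > log_3(5) = 1.4650
T(n) = O(n^2) = O(n^2)

For T(n) = 5T(n/3) + O(n^2): log_3(5) = 1.4650. This is Case 3 of the Master Theorem (c > log_b(a), work dominated by root), giving O(n^2).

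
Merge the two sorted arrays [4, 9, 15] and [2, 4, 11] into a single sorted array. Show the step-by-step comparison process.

Merging process:

Compare 4 vs 2: take 2 from right. Merged: [2]
Compare 4 vs 4: take 4 from left. Merged: [2, 4]
Compare 9 vs 4: take 4 from right. Merged: [2, 4, 4]
Compare 9 vs 11: take 9 from left. Merged: [2, 4, 4, 9]
Compare 15 vs 11: take 11 from right. Merged: [2, 4, 4, 9, 11]
Append remaining from left: [15]. Merged: [2, 4, 4, 9, 11, 15]

Final merged array: [2, 4, 4, 9, 11, 15]
Total comparisons: 5

The merged array is [2, 4, 4, 9, 11, 15], requiring 5 comparisons. The merge step runs in O(n) time where n is the total number of elements.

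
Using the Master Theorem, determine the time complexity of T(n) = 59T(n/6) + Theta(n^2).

Master Theorem for T(n) = 59T(n/6) + O(n^2):

a = 59, b = 6, c = 2
log_b(a) = log_6(59) = 2.2757

Case 1: c = 2 < log_6(59) = 2.2757
T(n) = O(n^(log_6 59))

For T(n) = 59T(n/6) + O(n^2): log_6(59) = 2.2757. This is Case 1 of the Master Theorem (c < log_b(a), work dominated by leaves), giving O(n^(log_6 59)).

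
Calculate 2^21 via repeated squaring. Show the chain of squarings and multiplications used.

Computing 2^21 by squaring (build up from 2^1; each line after the first costs one multiplication):

2^1 = 2
2^2 = (2^1)^2 = 2^2 = 4
2^4 = (2^2)^2 = 4^2 = 16
2^5 = 2 * 2^4 = 2 * 16 = 32
2^10 = (2^5)^2 = 32^2 = 1024
2^20 = (2^10)^2 = 1024^2 = 1048576
2^21 = 2 * 2^20 = 2 * 1048576 = 2097152

Result: 2097152
Multiplications needed: 6 (6 lines after 2^1)

2^21 = 2097152. Using exponentiation by squaring, this requires 6 multiplications. The key idea: if the exponent is even, square the half-power; if odd, multiply by the base once.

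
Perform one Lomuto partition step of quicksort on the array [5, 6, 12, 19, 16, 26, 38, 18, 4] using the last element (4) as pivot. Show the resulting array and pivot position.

Lomuto partition with pivot = 4:

Initial array: [5, 6, 12, 19, 16, 26, 38, 18, 4]

arr[0]=5 > 4: no swap
arr[1]=6 > 4: no swap
arr[2]=12 > 4: no swap
arr[3]=19 > 4: no swap
arr[4]=16 > 4: no swap
arr[5]=26 > 4: no swap
arr[6]=38 > 4: no swap
arr[7]=18 > 4: no swap

Place pivot at position 0: [4, 6, 12, 19, 16, 26, 38, 18, 5]
Pivot position: 0

After partitioning with pivot 4, the array becomes [4, 6, 12, 19, 16, 26, 38, 18, 5]. The pivot is placed at index 0. All elements to the left of the pivot are <= 4, and all elements to the right are > 4.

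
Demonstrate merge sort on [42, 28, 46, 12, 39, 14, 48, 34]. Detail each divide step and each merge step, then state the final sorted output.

Merge sort trace:

Split: [42, 28, 46, 12, 39, 14, 48, 34] -> [42, 28, 46, 12] and [39, 14, 48, 34]
  Split: [42, 28, 46, 12] -> [42, 28] and [46, 12]
    Split: [42, 28] -> [42] and [28]
    Merge: [42] + [28] -> [28, 42]
    Split: [46, 12] -> [46] and [12]
    Merge: [46] + [12] -> [12, 46]
  Merge: [28, 42] + [12, 46] -> [12, 28, 42, 46]
  Split: [39, 14, 48, 34] -> [39, 14] and [48, 34]
    Split: [39, 14] -> [39] and [14]
    Merge: [39] + [14] -> [14, 39]
    Split: [48, 34] -> [48] and [34]
    Merge: [48] + [34] -> [34, 48]
  Merge: [14, 39] + [34, 48] -> [14, 34, 39, 48]
Merge: [12, 28, 42, 46] + [14, 34, 39, 48] -> [12, 14, 28, 34, 39, 42, 46, 48]

Final sorted array: [12, 14, 28, 34, 39, 42, 46, 48]

The merge sort proceeds by recursively splitting the array and merging sorted halves.
After all merges, the sorted array is [12, 14, 28, 34, 39, 42, 46, 48].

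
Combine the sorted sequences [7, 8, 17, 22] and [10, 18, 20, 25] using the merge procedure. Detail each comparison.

Merging process:

Compare 7 vs 10: take 7 from left. Merged: [7]
Compare 8 vs 10: take 8 from left. Merged: [7, 8]
Compare 17 vs 10: take 10 from right. Merged: [7, 8, 10]
Compare 17 vs 18: take 17 from left. Merged: [7, 8, 10, 17]
Compare 22 vs 18: take 18 from right. Merged: [7, 8, 10, 17, 18]
Compare 22 vs 20: take 20 from right. Merged: [7, 8, 10, 17, 18, 20]
Compare 22 vs 25: take 22 from left. Merged: [7, 8, 10, 17, 18, 20, 22]
Append remaining from right: [25]. Merged: [7, 8, 10, 17, 18, 20, 22, 25]

Final merged array: [7, 8, 10, 17, 18, 20, 22, 25]
Total comparisons: 7

The merged array is [7, 8, 10, 17, 18, 20, 22, 25], requiring 7 comparisons. The merge step runs in O(n) time where n is the total number of elements.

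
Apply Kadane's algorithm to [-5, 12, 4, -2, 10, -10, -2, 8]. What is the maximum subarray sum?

Using Kadane's algorithm on [-5, 12, 4, -2, 10, -10, -2, 8]:

Scanning through the array:
Position 1 (value 12): max_ending_here = 12, max_so_far = 12
Position 2 (value 4): max_ending_here = 16, max_so_far = 16
Position 3 (value -2): max_ending_here = 14, max_so_far = 16
Position 4 (value 10): max_ending_here = 24, max_so_far = 24
Position 5 (value -10): max_ending_here = 14, max_so_far = 24
Position 6 (value -2): max_ending_here = 12, max_so_far = 24
Position 7 (value 8): max_ending_here = 20, max_so_far = 24

Maximum subarray: [12, 4, -2, 10]
Maximum sum: 24

The maximum subarray is [12, 4, -2, 10] with sum 24. This subarray runs from index 1 to index 4.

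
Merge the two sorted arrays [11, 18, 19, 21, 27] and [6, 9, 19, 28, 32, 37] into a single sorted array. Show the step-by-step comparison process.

Merging process:

Compare 11 vs 6: take 6 from right. Merged: [6]
Compare 11 vs 9: take 9 from right. Merged: [6, 9]
Compare 11 vs 19: take 11 from left. Merged: [6, 9, 11]
Compare 18 vs 19: take 18 from left. Merged: [6, 9, 11, 18]
Compare 19 vs 19: take 19 from left. Merged: [6, 9, 11, 18, 19]
Compare 21 vs 19: take 19 from right. Merged: [6, 9, 11, 18, 19, 19]
Compare 21 vs 28: take 21 from left. Merged: [6, 9, 11, 18, 19, 19, 21]
Compare 27 vs 28: take 27 from left. Merged: [6, 9, 11, 18, 19, 19, 21, 27]
Append remaining from right: [28, 32, 37]. Merged: [6, 9, 11, 18, 19, 19, 21, 27, 28, 32, 37]

Final merged array: [6, 9, 11, 18, 19, 19, 21, 27, 28, 32, 37]
Total comparisons: 8

The merged array is [6, 9, 11, 18, 19, 19, 21, 27, 28, 32, 37], requiring 8 comparisons. The merge step runs in O(n) time where n is the total number of elements.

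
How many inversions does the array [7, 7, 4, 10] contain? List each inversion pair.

Finding inversions in [7, 7, 4, 10]:

(0, 2): arr[0]=7 > arr[2]=4
(1, 2): arr[1]=7 > arr[2]=4

Total inversions: 2

The array has 2 inversion(s): (0,2), (1,2). Each pair (i,j) satisfies i < j and arr[i] > arr[j].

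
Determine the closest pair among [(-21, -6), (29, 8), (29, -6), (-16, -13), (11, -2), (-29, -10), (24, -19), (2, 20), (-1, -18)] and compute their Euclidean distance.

Computing all pairwise distances among 9 points:

d((-21, -6), (29, 8)) = 51.923
d((-21, -6), (29, -6)) = 50.0
d((-21, -6), (-16, -13)) = 8.6023 <-- minimum
d((-21, -6), (11, -2)) = 32.249
d((-21, -6), (-29, -10)) = 8.9443
d((-21, -6), (24, -19)) = 46.8402
d((-21, -6), (2, 20)) = 34.7131
d((-21, -6), (-1, -18)) = 23.3238
d((29, 8), (29, -6)) = 14.0
d((29, 8), (-16, -13)) = 49.6588
d((29, 8), (11, -2)) = 20.5913
d((29, 8), (-29, -10)) = 60.7289
d((29, 8), (24, -19)) = 27.4591
d((29, 8), (2, 20)) = 29.5466
d((29, 8), (-1, -18)) = 39.6989
d((29, -6), (-16, -13)) = 45.5412
d((29, -6), (11, -2)) = 18.4391
d((29, -6), (-29, -10)) = 58.1378
d((29, -6), (24, -19)) = 13.9284
d((29, -6), (2, 20)) = 37.4833
d((29, -6), (-1, -18)) = 32.311
d((-16, -13), (11, -2)) = 29.1548
d((-16, -13), (-29, -10)) = 13.3417
d((-16, -13), (24, -19)) = 40.4475
d((-16, -13), (2, 20)) = 37.5899
d((-16, -13), (-1, -18)) = 15.8114
d((11, -2), (-29, -10)) = 40.7922
d((11, -2), (24, -19)) = 21.4009
d((11, -2), (2, 20)) = 23.7697
d((11, -2), (-1, -18)) = 20.0
d((-29, -10), (24, -19)) = 53.7587
d((-29, -10), (2, 20)) = 43.1393
d((-29, -10), (-1, -18)) = 29.1204
d((24, -19), (2, 20)) = 44.7772
d((24, -19), (-1, -18)) = 25.02
d((2, 20), (-1, -18)) = 38.1182

Closest pair: (-21, -6) and (-16, -13) with distance 8.6023

The closest pair is (-21, -6) and (-16, -13) with Euclidean distance 8.6023. For 9 points, brute-force pairwise comparison is shown above. For large n, the divide-and-conquer algorithm (sort by x, recurse on halves, check the dividing strip) achieves O(n log n).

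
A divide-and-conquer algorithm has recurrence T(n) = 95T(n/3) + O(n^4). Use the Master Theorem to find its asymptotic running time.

Master Theorem for T(n) = 95T(n/3) + O(n^4):

a = 95, b = 3, c = 4
log_b(a) = log_3(95) = 4.1451

Case 1: c = 4 < log_3(95) = 4.1451
T(n) = O(n^(log_3 95))

For T(n) = 95T(n/3) + O(n^4): log_3(95) = 4.1451. This is Case 1 of the Master Theorem (c < log_b(a), work dominated by leaves), giving O(n^(log_3 95)).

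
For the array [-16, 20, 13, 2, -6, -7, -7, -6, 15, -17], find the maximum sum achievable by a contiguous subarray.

Using Kadane's algorithm on [-16, 20, 13, 2, -6, -7, -7, -6, 15, -17]:

Scanning through the array:
Position 1 (value 20): max_ending_here = 20, max_so_far = 20
Position 2 (value 13): max_ending_here = 33, max_so_far = 33
Position 3 (value 2): max_ending_here = 35, max_so_far = 35
Position 4 (value -6): max_ending_here = 29, max_so_far = 35
Position 5 (value -7): max_ending_here = 22, max_so_far = 35
Position 6 (value -7): max_ending_here = 15, max_so_far = 35
Position 7 (value -6): max_ending_here = 9, max_so_far = 35
Position 8 (value 15): max_ending_here = 24, max_so_far = 35
Position 9 (value -17): max_ending_here = 7, max_so_far = 35

Maximum subarray: [20, 13, 2]
Maximum sum: 35

The maximum subarray is [20, 13, 2] with sum 35. This subarray runs from index 1 to index 3.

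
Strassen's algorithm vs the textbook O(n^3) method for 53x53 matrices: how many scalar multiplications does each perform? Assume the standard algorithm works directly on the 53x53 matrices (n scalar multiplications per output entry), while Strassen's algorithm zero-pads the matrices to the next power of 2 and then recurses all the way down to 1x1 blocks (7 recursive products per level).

Matrix multiplication for 53x53 matrices:

Strassen's algorithm requires power-of-2 dimensions. Pad 53x53 to 64x64 (next power of 2).

Standard algorithm: 53^3 = 148877 multiplications
Strassen's algorithm: 7^(log2(64)) = 7^6 = 117649 multiplications
Savings: 148877 - 117649 = 31228 multiplications

Standard: 148877 multiplications (53^3). Strassen: 117649 multiplications (7^6, after padding to 64x64). Strassen reduces 8 recursive multiplications to 7 at each level.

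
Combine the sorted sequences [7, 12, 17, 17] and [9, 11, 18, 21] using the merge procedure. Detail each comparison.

Merging process:

Compare 7 vs 9: take 7 from left. Merged: [7]
Compare 12 vs 9: take 9 from right. Merged: [7, 9]
Compare 12 vs 11: take 11 from right. Merged: [7, 9, 11]
Compare 12 vs 18: take 12 from left. Merged: [7, 9, 11, 12]
Compare 17 vs 18: take 17 from left. Merged: [7, 9, 11, 12, 17]
Compare 17 vs 18: take 17 from left. Merged: [7, 9, 11, 12, 17, 17]
Append remaining from right: [18, 21]. Merged: [7, 9, 11, 12, 17, 17, 18, 21]

Final merged array: [7, 9, 11, 12, 17, 17, 18, 21]
Total comparisons: 6

The merged array is [7, 9, 11, 12, 17, 17, 18, 21], requiring 6 comparisons. The merge step runs in O(n) time where n is the total number of elements.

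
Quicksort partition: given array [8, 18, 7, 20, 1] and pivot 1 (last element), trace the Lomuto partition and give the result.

Lomuto partition with pivot = 1:

Initial array: [8, 18, 7, 20, 1]

arr[0]=8 > 1: no swap
arr[1]=18 > 1: no swap
arr[2]=7 > 1: no swap
arr[3]=20 > 1: no swap

Place pivot at position 0: [1, 18, 7, 20, 8]
Pivot position: 0

After partitioning with pivot 1, the array becomes [1, 18, 7, 20, 8]. The pivot is placed at index 0. All elements to the left of the pivot are <= 1, and all elements to the right are > 1.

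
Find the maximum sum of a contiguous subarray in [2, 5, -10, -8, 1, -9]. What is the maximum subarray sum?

Using Kadane's algorithm on [2, 5, -10, -8, 1, -9]:

Scanning through the array:
Position 1 (value 5): max_ending_here = 7, max_so_far = 7
Position 2 (value -10): max_ending_here = -3, max_so_far = 7
Position 3 (value -8): max_ending_here = -8, max_so_far = 7
Position 4 (value 1): max_ending_here = 1, max_so_far = 7
Position 5 (value -9): max_ending_here = -8, max_so_far = 7

Maximum subarray: [2, 5]
Maximum sum: 7

The maximum subarray is [2, 5] with sum 7. This subarray runs from index 0 to index 1.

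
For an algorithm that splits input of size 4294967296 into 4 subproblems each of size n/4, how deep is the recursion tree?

For divide and conquer with division factor 4:

Problem sizes at each level:
Level 0: 4294967296
Level 1: 1073741824
Level 2: 268435456
Level 3: 67108864
Level 4: 16777216
Level 5: 4194304
Level 6: 1048576
Level 7: 262144
Level 8: 65536
Level 9: 16384
Level 10: 4096
Level 11: 1024
Level 12: 256
Level 13: 64
Level 14: 16
Level 15: 4
Level 16: 1

The root is level 0 and the size-1 base case is level 16 (the tree spans levels 0 through 16, i.e. 17 levels counting the root), so the depth is the number of divisions: log_4(4294967296) = 16

The recursion tree depth is log_4(4294967296) = 16. At each level, the problem size is divided by 4, so it takes 16 divisions to reduce to a base case of size 1. The algorithm makes 4 recursive calls at each level.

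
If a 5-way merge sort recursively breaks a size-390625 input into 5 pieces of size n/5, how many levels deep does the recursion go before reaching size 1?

For divide and conquer with division factor 5:

Problem sizes at each level:
Level 0: 390625
Level 1: 78125
Level 2: 15625
Level 3: 3125
Level 4: 625
Level 5: 125
Level 6: 25
Level 7: 5
Level 8: 1

The root is level 0 and the size-1 base case is level 8 (the tree spans levels 0 through 8, i.e. 9 levels counting the root), so the depth is the number of divisions: log_5(390625) = 8

The recursion tree depth is log_5(390625) = 8. At each level, the problem size is divided by 5, so it takes 8 divisions to reduce to a base case of size 1. The algorithm makes 5 recursive calls at each level.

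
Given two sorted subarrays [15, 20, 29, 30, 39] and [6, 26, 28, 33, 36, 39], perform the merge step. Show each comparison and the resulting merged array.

Merging process:

Compare 15 vs 6: take 6 from right. Merged: [6]
Compare 15 vs 26: take 15 from left. Merged: [6, 15]
Compare 20 vs 26: take 20 from left. Merged: [6, 15, 20]
Compare 29 vs 26: take 26 from right. Merged: [6, 15, 20, 26]
Compare 29 vs 28: take 28 from right. Merged: [6, 15, 20, 26, 28]
Compare 29 vs 33: take 29 from left. Merged: [6, 15, 20, 26, 28, 29]
Compare 30 vs 33: take 30 from left. Merged: [6, 15, 20, 26, 28, 29, 30]
Compare 39 vs 33: take 33 from right. Merged: [6, 15, 20, 26, 28, 29, 30, 33]
Compare 39 vs 36: take 36 from right. Merged: [6, 15, 20, 26, 28, 29, 30, 33, 36]
Compare 39 vs 39: take 39 from left. Merged: [6, 15, 20, 26, 28, 29, 30, 33, 36, 39]
Append remaining from right: [39]. Merged: [6, 15, 20, 26, 28, 29, 30, 33, 36, 39, 39]

Final merged array: [6, 15, 20, 26, 28, 29, 30, 33, 36, 39, 39]
Total comparisons: 10

The merged array is [6, 15, 20, 26, 28, 29, 30, 33, 36, 39, 39], requiring 10 comparisons. The merge step runs in O(n) time where n is the total number of elements.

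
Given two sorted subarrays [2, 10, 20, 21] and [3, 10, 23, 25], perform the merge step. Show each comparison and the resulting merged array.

Merging process:

Compare 2 vs 3: take 2 from left. Merged: [2]
Compare 10 vs 3: take 3 from right. Merged: [2, 3]
Compare 10 vs 10: take 10 from left. Merged: [2, 3, 10]
Compare 20 vs 10: take 10 from right. Merged: [2, 3, 10, 10]
Compare 20 vs 23: take 20 from left. Merged: [2, 3, 10, 10, 20]
Compare 21 vs 23: take 21 from left. Merged: [2, 3, 10, 10, 20, 21]
Append remaining from right: [23, 25]. Merged: [2, 3, 10, 10, 20, 21, 23, 25]

Final merged array: [2, 3, 10, 10, 20, 21, 23, 25]
Total comparisons: 6

The merged array is [2, 3, 10, 10, 20, 21, 23, 25], requiring 6 comparisons. The merge step runs in O(n) time where n is the total number of elements.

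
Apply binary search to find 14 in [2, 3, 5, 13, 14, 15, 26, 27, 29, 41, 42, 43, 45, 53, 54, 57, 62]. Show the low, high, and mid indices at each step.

Binary search for 14 in [2, 3, 5, 13, 14, 15, 26, 27, 29, 41, 42, 43, 45, 53, 54, 57, 62]:

lo=0, hi=16, mid=8, arr[mid]=29 -> 29 > 14, search left half
lo=0, hi=7, mid=3, arr[mid]=13 -> 13 < 14, search right half
lo=4, hi=7, mid=5, arr[mid]=15 -> 15 > 14, search left half
lo=4, hi=4, mid=4, arr[mid]=14 -> Found target at index 4!

Binary search finds 14 at index 4 after 4 comparisons. The search repeatedly halves the search space by comparing with the middle element.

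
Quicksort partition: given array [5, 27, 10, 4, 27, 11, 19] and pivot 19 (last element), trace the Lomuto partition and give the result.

Lomuto partition with pivot = 19:

Initial array: [5, 27, 10, 4, 27, 11, 19]

arr[0]=5 <= 19: swap with position 0, array becomes [5, 27, 10, 4, 27, 11, 19]
arr[1]=27 > 19: no swap
arr[2]=10 <= 19: swap with position 1, array becomes [5, 10, 27, 4, 27, 11, 19]
arr[3]=4 <= 19: swap with position 2, array becomes [5, 10, 4, 27, 27, 11, 19]
arr[4]=27 > 19: no swap
arr[5]=11 <= 19: swap with position 3, array becomes [5, 10, 4, 11, 27, 27, 19]

Place pivot at position 4: [5, 10, 4, 11, 19, 27, 27]
Pivot position: 4

After partitioning with pivot 19, the array becomes [5, 10, 4, 11, 19, 27, 27]. The pivot is placed at index 4. All elements to the left of the pivot are <= 19, and all elements to the right are > 19.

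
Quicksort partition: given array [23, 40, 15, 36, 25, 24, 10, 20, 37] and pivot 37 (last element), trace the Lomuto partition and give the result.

Lomuto partition with pivot = 37:

Initial array: [23, 40, 15, 36, 25, 24, 10, 20, 37]

arr[0]=23 <= 37: swap with position 0, array becomes [23, 40, 15, 36, 25, 24, 10, 20, 37]
arr[1]=40 > 37: no swap
arr[2]=15 <= 37: swap with position 1, array becomes [23, 15, 40, 36, 25, 24, 10, 20, 37]
arr[3]=36 <= 37: swap with position 2, array becomes [23, 15, 36, 40, 25, 24, 10, 20, 37]
arr[4]=25 <= 37: swap with position 3, array becomes [23, 15, 36, 25, 40, 24, 10, 20, 37]
arr[5]=24 <= 37: swap with position 4, array becomes [23, 15, 36, 25, 24, 40, 10, 20, 37]
arr[6]=10 <= 37: swap with position 5, array becomes [23, 15, 36, 25, 24, 10, 40, 20, 37]
arr[7]=20 <= 37: swap with position 6, array becomes [23, 15, 36, 25, 24, 10, 20, 40, 37]

Place pivot at position 7: [23, 15, 36, 25, 24, 10, 20, 37, 40]
Pivot position: 7

After partitioning with pivot 37, the array becomes [23, 15, 36, 25, 24, 10, 20, 37, 40]. The pivot is placed at index 7. All elements to the left of the pivot are <= 37, and all elements to the right are > 37.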